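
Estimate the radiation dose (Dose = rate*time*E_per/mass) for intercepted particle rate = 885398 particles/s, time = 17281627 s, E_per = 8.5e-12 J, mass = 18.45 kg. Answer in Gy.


Total energy deposited = rate * time * E_per
  = 885398 * 17281627 * 8.5e-12 = 130.0595 J
Dose = E_total / mass = 130.0595 / 18.45
Dose = 7.0493 Gy

7.0493 Gy


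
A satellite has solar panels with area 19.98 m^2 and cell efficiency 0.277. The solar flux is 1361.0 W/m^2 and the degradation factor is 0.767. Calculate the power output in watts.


P = area * eta * S * degradation
P = 19.98 * 0.277 * 1361.0 * 0.767
P = 5777.3508 W

5777.3508 W


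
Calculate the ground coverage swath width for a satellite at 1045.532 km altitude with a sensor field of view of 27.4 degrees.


FOV = 27.4 deg = 0.4782202 rad
swath = 2 * alt * tan(FOV/2) = 2 * 1045.532 * tan(0.2391101)
swath = 2 * 1045.532 * 0.2437737
swath = 509.7465 km

509.7465 km


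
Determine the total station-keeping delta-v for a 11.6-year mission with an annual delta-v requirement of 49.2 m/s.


dV = rate * years = 49.2 * 11.6
dV = 570.7200 m/s

570.7200 m/s


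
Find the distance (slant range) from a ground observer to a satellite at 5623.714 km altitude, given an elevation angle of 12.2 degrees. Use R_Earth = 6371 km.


h = 5623.714 km, el = 12.2 deg
d = -R_E*sin(el) + sqrt((R_E*sin(el))^2 + 2*R_E*h + h^2)
d = -6371.0000*sin(0.2129302) + sqrt((6371.0000*0.2113248)^2 + 2*6371.0000*5623.714 + 5623.714^2)
d = 8905.2926 km

8905.2926 km


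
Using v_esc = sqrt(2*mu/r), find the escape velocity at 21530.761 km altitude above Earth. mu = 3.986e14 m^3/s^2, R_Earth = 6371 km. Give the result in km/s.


r = 6371.0 + 21530.761 = 27901.7610 km = 2.7901761e+07 m
v_esc = sqrt(2*mu/r) = sqrt(2*3.986e14 / 2.7901761e+07)
v_esc = 5345.2477 m/s = 5.3452 km/s

5.3452 km/s


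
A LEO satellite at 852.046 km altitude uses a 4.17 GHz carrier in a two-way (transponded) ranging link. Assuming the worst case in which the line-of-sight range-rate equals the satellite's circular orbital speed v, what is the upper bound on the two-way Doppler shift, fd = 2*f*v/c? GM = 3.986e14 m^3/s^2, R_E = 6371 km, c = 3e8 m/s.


r = 7.223046e+06 m
v = sqrt(mu/r) = 7428.6254 m/s (worst-case radial velocity)
f = 4.17 GHz = 4.17e+09 Hz
fd = 2*f*v/c = 2*4.17e+09*7428.6254/3.0e+08
fd = 206515.7851 Hz

206515.7851 Hz


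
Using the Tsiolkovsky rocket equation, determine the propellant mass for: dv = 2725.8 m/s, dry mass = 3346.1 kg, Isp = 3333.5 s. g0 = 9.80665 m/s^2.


ve = Isp * g0 = 3333.5 * 9.80665 = 32690.467775 m/s
mass ratio = exp(dv/ve) = exp(2725.8/32690.467775) = 1.08695706
m_prop = m_dry * (mr - 1) = 3346.1 * (1.08695706 - 1)
m_prop = 290.9670 kg

290.9670 kg


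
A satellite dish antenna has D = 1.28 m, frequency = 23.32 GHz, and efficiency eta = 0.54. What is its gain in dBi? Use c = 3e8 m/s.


lambda = c/f = 3e8 / 2.332e+10 = 0.01286449 m
G = eta*(pi*D/lambda)^2 = 0.54*(pi*1.28/0.01286449)^2
G = 52762.8234 (linear)
G = 10*log10(52762.8234) = 47.2233 dBi

47.2233 dBi


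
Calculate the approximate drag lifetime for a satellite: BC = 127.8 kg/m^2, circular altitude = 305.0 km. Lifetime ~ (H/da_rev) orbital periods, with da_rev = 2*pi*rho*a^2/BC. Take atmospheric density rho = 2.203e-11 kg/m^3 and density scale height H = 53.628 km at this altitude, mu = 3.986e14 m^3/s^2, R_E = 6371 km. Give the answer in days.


a = R_E + alt = 6676.0000 km = 6.676e+06 m
da_rev = 2*pi*rho*a^2/BC = 2*pi*2.203e-11*(6.676e+06)^2/127.8 = 48.272097 m per revolution
N = H/da_rev = 53628.0000 m / 48.272097 m = 1110.9524 revolutions
P = 2*pi*sqrt(a^3/mu) = 5428.5734 s
lifetime = N*P = 1110.9524 * 5428.5734 = 6.0308864e+06 s = 69.8019 days

69.8019 days


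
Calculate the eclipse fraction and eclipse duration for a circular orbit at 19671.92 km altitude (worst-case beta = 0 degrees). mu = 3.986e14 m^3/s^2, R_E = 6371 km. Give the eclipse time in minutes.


r = 26042.9200 km
T = 697.0990 min
Eclipse fraction = arcsin(R_E/r)/pi = arcsin(6371.0000/26042.9200)/pi
= arcsin(0.2446346)/pi = 0.07866801
Eclipse duration = 0.07866801 * 697.0990 = 54.8394 min

54.8394 minutes


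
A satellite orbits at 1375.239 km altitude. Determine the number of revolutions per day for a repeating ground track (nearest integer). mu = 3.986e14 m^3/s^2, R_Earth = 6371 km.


r = 7.746239e+06 m
T = 2*pi*sqrt(r^3/mu) = 6784.9642 s = 113.0827 min
revs/day = 1440 / 113.0827 = 12.7340
Rounded: 13 revolutions per day

13 revolutions per day


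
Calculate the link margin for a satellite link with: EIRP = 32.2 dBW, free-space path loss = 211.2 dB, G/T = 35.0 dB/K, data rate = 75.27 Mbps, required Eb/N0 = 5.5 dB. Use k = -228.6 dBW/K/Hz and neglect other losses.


C/N0 = EIRP - FSPL + G/T - k = 32.2 - 211.2 + 35.0 - (-228.6)
C/N0 = 84.6000 dB-Hz
R_b = 75.27 Mbps = 7.527e+07 bps -> 10*log10(R_b) = 78.7662 dB-Hz
Eb/N0 = C/N0 - 10*log10(R_b) = 84.6000 - 78.7662 = 5.8338 dB
Margin = Eb/N0 - Eb/N0_req = 5.8338 - 5.5 = 0.3337808 dB (link closes)

0.3338 dB


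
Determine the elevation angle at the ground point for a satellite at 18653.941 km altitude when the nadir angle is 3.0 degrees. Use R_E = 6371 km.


r = R_E + alt = 25024.9410 km
Law of sines in the satellite / Earth-center / ground-point triangle:
  sin(nadir)/R_E = sin(90 + el)/r  =>  cos(el) = (r/R_E)*sin(nadir)
cos(el) = (25024.9410 / 6371.0000) * sin(3.0 deg) = 0.2055728
el = arccos(0.2055728) = 78.1370 deg
(Earth-central angle = 90 - nadir - el = 8.8630 deg)

78.1370 degrees


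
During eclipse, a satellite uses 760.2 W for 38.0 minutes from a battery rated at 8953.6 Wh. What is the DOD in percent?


E_used = P * t / 60 = 760.2 * 38.0 / 60 = 481.4600 Wh
DOD = E_used / E_total * 100 = 481.4600 / 8953.6 * 100
DOD = 5.3773 %

5.3773 %


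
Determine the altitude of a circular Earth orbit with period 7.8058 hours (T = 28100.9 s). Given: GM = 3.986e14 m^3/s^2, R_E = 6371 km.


T = 28100.9 s
r = (mu*T^2/(4*pi^2))^(1/3) = (3.986e14 * 28100.9^2 / (4*pi^2))^(1/3)
r = 1.9977417e+07 m = 19977.4172 km
alt = r - R_E = 19977.4172 - 6371 = 13606.4172 km

13606.4172 km


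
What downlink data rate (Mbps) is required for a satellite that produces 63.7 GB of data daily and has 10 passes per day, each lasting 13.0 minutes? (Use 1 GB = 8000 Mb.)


total contact time = 10 * 13.0 * 60 = 7800.0000 s
data = 63.7 GB = 509600.0000 Mb
rate = 509600.0000 / 7800.0000 = 65.3333 Mbps

65.3333 Mbps


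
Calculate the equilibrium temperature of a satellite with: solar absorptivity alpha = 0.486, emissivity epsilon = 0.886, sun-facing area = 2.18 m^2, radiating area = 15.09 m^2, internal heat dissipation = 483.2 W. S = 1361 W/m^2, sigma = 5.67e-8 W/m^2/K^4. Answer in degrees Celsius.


Numerator = alpha*S*A_sun + Q_int = 0.486*1361*2.18 + 483.2 = 1925.1523 W
Denominator = eps*sigma*A_rad = 0.886*5.67e-8*15.09 = 7.5806426e-07 W/K^4
T^4 = 2.5395634e+09 K^4
T = 224.4863 K = -48.6637 C

-48.6637 degrees Celsius


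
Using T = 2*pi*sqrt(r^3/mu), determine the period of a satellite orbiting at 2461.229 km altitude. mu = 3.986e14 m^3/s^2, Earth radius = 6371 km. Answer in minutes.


r = 8832.2290 km = 8.832229e+06 m
T = 2*pi*sqrt(r^3/mu) = 2*pi*sqrt(6.889869e+20 / 3.986e14)
T = 8260.6972 s = 137.6783 min

137.6783 minutes


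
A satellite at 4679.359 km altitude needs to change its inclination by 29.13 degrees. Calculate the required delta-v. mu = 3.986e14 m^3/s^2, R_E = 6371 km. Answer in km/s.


r = 11050.3590 km = 1.1050359e+07 m
V = sqrt(mu/r) = 6005.9326 m/s
di = 29.13 deg = 0.5084144 rad
dV = 2*V*sin(di/2) = 2*6005.9326*sin(0.2542072)
dV = 3020.7219 m/s = 3.0207 km/s

3.0207 km/s


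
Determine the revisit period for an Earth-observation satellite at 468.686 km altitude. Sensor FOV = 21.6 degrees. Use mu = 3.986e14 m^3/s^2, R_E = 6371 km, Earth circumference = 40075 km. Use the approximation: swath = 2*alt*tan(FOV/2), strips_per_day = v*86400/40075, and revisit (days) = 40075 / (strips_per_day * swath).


swath = 2*468.686*tan(0.1884956) = 178.8133 km
v = sqrt(mu/r) = 7633.9720 m/s = 7.6340 km/s
strips/day = v*86400/40075 = 7.6340*86400/40075 = 16.4585
coverage/day = strips * swath = 16.4585 * 178.8133 = 2943.0018 km
revisit = 40075 / 2943.0018 = 13.6170 days

13.6170 days


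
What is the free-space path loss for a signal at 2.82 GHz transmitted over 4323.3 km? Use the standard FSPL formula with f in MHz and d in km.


f = 2.82 GHz = 2820.0000 MHz
d = 4323.3 km
FSPL = 32.44 + 20*log10(2820.0000) + 20*log10(4323.3)
FSPL = 32.44 + 69.0050 + 72.7163
FSPL = 174.1613 dB

174.1613 dB


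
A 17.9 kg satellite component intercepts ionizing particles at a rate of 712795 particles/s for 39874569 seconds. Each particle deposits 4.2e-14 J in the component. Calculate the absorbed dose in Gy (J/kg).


Total energy deposited = rate * time * E_per
  = 712795 * 39874569 * 4.2e-14 = 1.1937 J
Dose = E_total / mass = 1.1937 / 17.9
Dose = 0.06668941 Gy

0.0667 Gy


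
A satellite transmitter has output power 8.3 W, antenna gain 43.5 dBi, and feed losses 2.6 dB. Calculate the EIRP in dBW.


Pt = 8.3 W = 9.1908 dBW
EIRP = Pt_dBW + Gt - losses = 9.1908 + 43.5 - 2.6 = 50.0908 dBW

50.0908 dBW


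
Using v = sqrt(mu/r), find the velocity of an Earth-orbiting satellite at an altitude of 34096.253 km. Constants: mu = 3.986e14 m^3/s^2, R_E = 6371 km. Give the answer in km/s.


r = R_E + alt = 6371.0 + 34096.253 = 40467.2530 km = 4.0467253e+07 m
v = sqrt(mu/r) = sqrt(3.986e14 / 4.0467253e+07) = 3138.4614 m/s = 3.1385 km/s

3.1385 km/s


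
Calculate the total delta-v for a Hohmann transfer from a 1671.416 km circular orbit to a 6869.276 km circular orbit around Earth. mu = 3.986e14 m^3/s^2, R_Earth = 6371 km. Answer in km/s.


r1 = 8042.4160 km = 8.042416e+06 m
r2 = 13240.2760 km = 1.3240276e+07 m
dv1 = sqrt(mu/r1)*(sqrt(2*r2/(r1+r2)) - 1) = 812.7754 m/s
dv2 = sqrt(mu/r2)*(1 - sqrt(2*r1/(r1+r2))) = 716.8485 m/s
total dv = |dv1| + |dv2| = 812.7754 + 716.8485 = 1529.6239 m/s = 1.5296 km/s

1.5296 km/s


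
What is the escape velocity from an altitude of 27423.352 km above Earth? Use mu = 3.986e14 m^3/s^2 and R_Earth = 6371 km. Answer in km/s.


r = 6371.0 + 27423.352 = 33794.3520 km = 3.3794352e+07 m
v_esc = sqrt(2*mu/r) = sqrt(2*3.986e14 / 3.3794352e+07)
v_esc = 4856.9271 m/s = 4.8569 km/s

4.8569 km/s


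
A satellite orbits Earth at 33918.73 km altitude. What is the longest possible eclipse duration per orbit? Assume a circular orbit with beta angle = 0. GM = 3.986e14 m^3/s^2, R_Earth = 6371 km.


r = 40289.7300 km
T = 1341.3790 min
Eclipse fraction = arcsin(R_E/r)/pi = arcsin(6371.0000/40289.7300)/pi
= arcsin(0.1581296)/pi = 0.05054639
Eclipse duration = 0.05054639 * 1341.3790 = 67.8019 min

67.8019 minutes


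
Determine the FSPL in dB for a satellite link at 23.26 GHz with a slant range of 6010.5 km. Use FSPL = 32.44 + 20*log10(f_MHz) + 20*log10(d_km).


f = 23.26 GHz = 23260.0000 MHz
d = 6010.5 km
FSPL = 32.44 + 20*log10(23260.0000) + 20*log10(6010.5)
FSPL = 32.44 + 87.3322 + 75.5782
FSPL = 195.3504 dB

195.3504 dB


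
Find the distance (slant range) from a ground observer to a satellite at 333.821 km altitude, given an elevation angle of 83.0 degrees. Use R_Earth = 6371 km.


h = 333.821 km, el = 83.0 deg
d = -R_E*sin(el) + sqrt((R_E*sin(el))^2 + 2*R_E*h + h^2)
d = -6371.0000*sin(1.4486) + sqrt((6371.0000*0.9925462)^2 + 2*6371.0000*333.821 + 333.821^2)
d = 336.2018 km

336.2018 km


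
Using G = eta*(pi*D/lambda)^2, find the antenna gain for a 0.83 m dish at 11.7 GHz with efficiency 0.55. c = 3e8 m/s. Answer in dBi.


lambda = c/f = 3e8 / 1.17e+10 = 0.02564103 m
G = eta*(pi*D/lambda)^2 = 0.55*(pi*0.83/0.02564103)^2
G = 5687.8461 (linear)
G = 10*log10(5687.8461) = 37.5495 dBi

37.5495 dBi


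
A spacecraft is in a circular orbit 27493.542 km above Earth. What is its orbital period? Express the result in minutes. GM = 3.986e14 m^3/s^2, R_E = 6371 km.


r = 33864.5420 km = 3.3864542e+07 m
T = 2*pi*sqrt(r^3/mu) = 2*pi*sqrt(3.8836101e+22 / 3.986e14)
T = 62019.6100 s = 1033.6602 min

1033.6602 minutes


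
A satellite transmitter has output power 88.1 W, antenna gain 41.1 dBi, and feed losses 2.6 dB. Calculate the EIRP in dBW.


Pt = 88.1 W = 19.4498 dBW
EIRP = Pt_dBW + Gt - losses = 19.4498 + 41.1 - 2.6 = 57.9498 dBW

57.9498 dBW


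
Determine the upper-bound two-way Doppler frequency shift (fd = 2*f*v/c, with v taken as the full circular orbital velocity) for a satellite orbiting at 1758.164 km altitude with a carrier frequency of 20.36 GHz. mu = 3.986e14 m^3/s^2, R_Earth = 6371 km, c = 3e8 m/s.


r = 8.129164e+06 m
v = sqrt(mu/r) = 7002.3805 m/s (worst-case radial velocity)
f = 20.36 GHz = 2.036e+10 Hz
fd = 2*f*v/c = 2*2.036e+10*7002.3805/3.0e+08
fd = 950456.4433 Hz

950456.4433 Hz


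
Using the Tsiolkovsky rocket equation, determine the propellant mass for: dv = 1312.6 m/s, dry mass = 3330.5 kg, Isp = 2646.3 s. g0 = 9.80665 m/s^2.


ve = Isp * g0 = 2646.3 * 9.80665 = 25951.337895 m/s
mass ratio = exp(dv/ve) = exp(1312.6/25951.337895) = 1.05188025
m_prop = m_dry * (mr - 1) = 3330.5 * (1.05188025 - 1)
m_prop = 172.7872 kg

172.7872 kg


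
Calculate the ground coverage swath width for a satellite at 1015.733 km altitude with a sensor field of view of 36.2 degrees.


FOV = 36.2 deg = 0.6318092 rad
swath = 2 * alt * tan(FOV/2) = 2 * 1015.733 * tan(0.3159046)
swath = 2 * 1015.733 * 0.3268504
swath = 663.9854 km

663.9854 km


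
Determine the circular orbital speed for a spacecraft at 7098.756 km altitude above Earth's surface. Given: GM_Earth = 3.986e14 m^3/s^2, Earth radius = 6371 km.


r = R_E + alt = 6371.0 + 7098.756 = 13469.7560 km = 1.3469756e+07 m
v = sqrt(mu/r) = sqrt(3.986e14 / 1.3469756e+07) = 5439.8733 m/s = 5.4399 km/s

5.4399 km/s


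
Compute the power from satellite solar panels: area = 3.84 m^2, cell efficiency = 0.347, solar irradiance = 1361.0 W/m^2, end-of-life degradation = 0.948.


P = area * eta * S * degradation
P = 3.84 * 0.347 * 1361.0 * 0.948
P = 1719.2030 W

1719.2030 W


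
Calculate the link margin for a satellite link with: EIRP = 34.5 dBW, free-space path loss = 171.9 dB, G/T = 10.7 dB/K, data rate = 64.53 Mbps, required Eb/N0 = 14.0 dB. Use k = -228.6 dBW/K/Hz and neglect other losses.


C/N0 = EIRP - FSPL + G/T - k = 34.5 - 171.9 + 10.7 - (-228.6)
C/N0 = 101.9000 dB-Hz
R_b = 64.53 Mbps = 6.453e+07 bps -> 10*log10(R_b) = 78.0976 dB-Hz
Eb/N0 = C/N0 - 10*log10(R_b) = 101.9000 - 78.0976 = 23.8024 dB
Margin = Eb/N0 - Eb/N0_req = 23.8024 - 14.0 = 9.8024 dB (link closes)

9.8024 dB


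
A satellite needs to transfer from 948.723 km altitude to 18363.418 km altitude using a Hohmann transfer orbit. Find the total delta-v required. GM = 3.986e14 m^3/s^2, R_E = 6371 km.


r1 = 7319.7230 km = 7.319723e+06 m
r2 = 24734.4180 km = 2.4734418e+07 m
dv1 = sqrt(mu/r1)*(sqrt(2*r2/(r1+r2)) - 1) = 1787.9725 m/s
dv2 = sqrt(mu/r2)*(1 - sqrt(2*r1/(r1+r2))) = 1301.4471 m/s
total dv = |dv1| + |dv2| = 1787.9725 + 1301.4471 = 3089.4196 m/s = 3.0894 km/s

3.0894 km/s


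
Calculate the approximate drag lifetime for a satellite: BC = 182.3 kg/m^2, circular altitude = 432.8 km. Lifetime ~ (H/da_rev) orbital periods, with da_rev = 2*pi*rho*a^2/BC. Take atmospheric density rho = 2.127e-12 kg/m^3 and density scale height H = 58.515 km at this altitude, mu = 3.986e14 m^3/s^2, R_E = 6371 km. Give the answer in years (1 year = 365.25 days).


a = R_E + alt = 6803.8000 km = 6.8038e+06 m
da_rev = 2*pi*rho*a^2/BC = 2*pi*2.127e-12*(6.8038e+06)^2/182.3 = 3.393624 m per revolution
N = H/da_rev = 58515.0000 m / 3.393624 m = 17242.6273 revolutions
P = 2*pi*sqrt(a^3/mu) = 5585.1974 s
lifetime = N*P = 17242.6273 * 5585.1974 = 9.6303478e+07 s = 1114.6236 days
years = 1114.6236 / 365.25 = 3.0517 years

3.0517 years


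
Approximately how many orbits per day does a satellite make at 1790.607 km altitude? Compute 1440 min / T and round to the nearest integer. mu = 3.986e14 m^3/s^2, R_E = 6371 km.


r = 8.161607e+06 m
T = 2*pi*sqrt(r^3/mu) = 7337.9498 s = 122.2992 min
revs/day = 1440 / 122.2992 = 11.7744
Rounded: 12 revolutions per day

12 revolutions per day


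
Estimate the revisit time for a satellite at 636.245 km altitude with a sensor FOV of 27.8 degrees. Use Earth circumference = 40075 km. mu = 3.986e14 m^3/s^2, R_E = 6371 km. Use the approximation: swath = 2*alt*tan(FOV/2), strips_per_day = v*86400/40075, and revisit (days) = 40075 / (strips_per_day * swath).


swath = 2*636.245*tan(0.2426008) = 314.9094 km
v = sqrt(mu/r) = 7542.1471 m/s = 7.5421 km/s
strips/day = v*86400/40075 = 7.5421*86400/40075 = 16.2605
coverage/day = strips * swath = 16.2605 * 314.9094 = 5120.6004 km
revisit = 40075 / 5120.6004 = 7.8262 days

7.8262 days


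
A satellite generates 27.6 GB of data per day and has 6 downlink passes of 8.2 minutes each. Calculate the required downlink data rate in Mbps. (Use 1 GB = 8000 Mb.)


total contact time = 6 * 8.2 * 60 = 2952.0000 s
data = 27.6 GB = 220800.0000 Mb
rate = 220800.0000 / 2952.0000 = 74.7967 Mbps

74.7967 Mbps


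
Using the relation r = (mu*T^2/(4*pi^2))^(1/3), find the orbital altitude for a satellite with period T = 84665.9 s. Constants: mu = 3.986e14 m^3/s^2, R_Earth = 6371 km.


T = 84665.9 s
r = (mu*T^2/(4*pi^2))^(1/3) = (3.986e14 * 84665.9^2 / (4*pi^2))^(1/3)
r = 4.167397e+07 m = 41673.9697 km
alt = r - R_E = 41673.9697 - 6371 = 35302.9697 km

35302.9697 km


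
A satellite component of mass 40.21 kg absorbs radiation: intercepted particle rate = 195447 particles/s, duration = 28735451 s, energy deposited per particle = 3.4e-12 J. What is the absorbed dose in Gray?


Total energy deposited = rate * time * E_per
  = 195447 * 28735451 * 3.4e-12 = 19.0953 J
Dose = E_total / mass = 19.0953 / 40.21
Dose = 0.4748887 Gy

0.4749 Gy


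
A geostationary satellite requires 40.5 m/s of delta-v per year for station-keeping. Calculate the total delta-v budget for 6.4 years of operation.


dV = rate * years = 40.5 * 6.4
dV = 259.2000 m/s

259.2000 m/s


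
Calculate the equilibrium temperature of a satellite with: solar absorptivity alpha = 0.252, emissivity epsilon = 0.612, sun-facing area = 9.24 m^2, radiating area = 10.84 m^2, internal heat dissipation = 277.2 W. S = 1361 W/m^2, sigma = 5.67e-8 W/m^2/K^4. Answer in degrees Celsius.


Numerator = alpha*S*A_sun + Q_int = 0.252*1361*9.24 + 277.2 = 3446.2613 W
Denominator = eps*sigma*A_rad = 0.612*5.67e-8*10.84 = 3.7615234e-07 W/K^4
T^4 = 9.1618766e+09 K^4
T = 309.3828 K = 36.2328 C

36.2328 degrees Celsius


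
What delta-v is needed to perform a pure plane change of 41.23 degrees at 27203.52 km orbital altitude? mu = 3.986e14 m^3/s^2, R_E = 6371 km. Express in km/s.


r = 33574.5200 km = 3.357452e+07 m
V = sqrt(mu/r) = 3445.5911 m/s
di = 41.23 deg = 0.7195993 rad
dV = 2*V*sin(di/2) = 2*3445.5911*sin(0.3597996)
dV = 2426.2936 m/s = 2.4263 km/s

2.4263 km/s


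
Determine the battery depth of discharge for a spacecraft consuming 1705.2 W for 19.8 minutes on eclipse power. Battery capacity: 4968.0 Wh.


E_used = P * t / 60 = 1705.2 * 19.8 / 60 = 562.7160 Wh
DOD = E_used / E_total * 100 = 562.7160 / 4968.0 * 100
DOD = 11.3268 %

11.3268 %


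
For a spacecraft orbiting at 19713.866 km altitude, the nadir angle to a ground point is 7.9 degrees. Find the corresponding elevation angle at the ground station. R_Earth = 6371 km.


r = R_E + alt = 26084.8660 km
Law of sines in the satellite / Earth-center / ground-point triangle:
  sin(nadir)/R_E = sin(90 + el)/r  =>  cos(el) = (r/R_E)*sin(nadir)
cos(el) = (26084.8660 / 6371.0000) * sin(7.9 deg) = 0.5627409
el = arccos(0.5627409) = 55.7544 deg
(Earth-central angle = 90 - nadir - el = 26.3456 deg)

55.7544 degrees


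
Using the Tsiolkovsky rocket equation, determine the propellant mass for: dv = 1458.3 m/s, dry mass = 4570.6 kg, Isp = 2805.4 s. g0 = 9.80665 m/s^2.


ve = Isp * g0 = 2805.4 * 9.80665 = 27511.575910 m/s
mass ratio = exp(dv/ve) = exp(1458.3/27511.575910) = 1.05443679
m_prop = m_dry * (mr - 1) = 4570.6 * (1.05443679 - 1)
m_prop = 248.8088 kg

248.8088 kg


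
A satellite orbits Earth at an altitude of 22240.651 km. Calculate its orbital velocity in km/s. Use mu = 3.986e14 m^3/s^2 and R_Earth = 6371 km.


r = R_E + alt = 6371.0 + 22240.651 = 28611.6510 km = 2.8611651e+07 m
v = sqrt(mu/r) = sqrt(3.986e14 / 2.8611651e+07) = 3732.4774 m/s = 3.7325 km/s

3.7325 km/s


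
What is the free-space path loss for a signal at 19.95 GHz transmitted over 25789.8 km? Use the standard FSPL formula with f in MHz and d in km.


f = 19.95 GHz = 19950.0000 MHz
d = 25789.8 km
FSPL = 32.44 + 20*log10(19950.0000) + 20*log10(25789.8)
FSPL = 32.44 + 85.9989 + 88.2290
FSPL = 206.6678 dB

206.6678 dB


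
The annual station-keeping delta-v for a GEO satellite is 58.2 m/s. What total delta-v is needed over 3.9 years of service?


dV = rate * years = 58.2 * 3.9
dV = 226.9800 m/s

226.9800 m/s


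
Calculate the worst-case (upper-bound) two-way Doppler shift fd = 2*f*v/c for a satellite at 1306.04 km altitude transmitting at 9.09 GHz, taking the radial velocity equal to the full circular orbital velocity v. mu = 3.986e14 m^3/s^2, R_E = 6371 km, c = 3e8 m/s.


r = 7.67704e+06 m
v = sqrt(mu/r) = 7205.6265 m/s (worst-case radial velocity)
f = 9.09 GHz = 9.09e+09 Hz
fd = 2*f*v/c = 2*9.09e+09*7205.6265/3.0e+08
fd = 436660.9644 Hz

436660.9644 Hz


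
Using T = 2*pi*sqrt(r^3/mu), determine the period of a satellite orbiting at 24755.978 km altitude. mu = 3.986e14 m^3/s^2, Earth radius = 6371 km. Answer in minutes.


r = 31126.9780 km = 3.1126978e+07 m
T = 2*pi*sqrt(r^3/mu) = 2*pi*sqrt(3.0158579e+22 / 3.986e14)
T = 54653.3339 s = 910.8889 min

910.8889 minutes


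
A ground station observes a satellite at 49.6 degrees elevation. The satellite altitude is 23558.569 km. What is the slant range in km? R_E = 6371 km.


h = 23558.569 km, el = 49.6 deg
d = -R_E*sin(el) + sqrt((R_E*sin(el))^2 + 2*R_E*h + h^2)
d = -6371.0000*sin(0.8656833) + sqrt((6371.0000*0.7615383)^2 + 2*6371.0000*23558.569 + 23558.569^2)
d = 24791.6036 km

24791.6036 km


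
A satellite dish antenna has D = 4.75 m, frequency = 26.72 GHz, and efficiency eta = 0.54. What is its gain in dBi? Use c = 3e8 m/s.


lambda = c/f = 3e8 / 2.672e+10 = 0.01122754 m
G = eta*(pi*D/lambda)^2 = 0.54*(pi*4.75/0.01122754)^2
G = 953918.1731 (linear)
G = 10*log10(953918.1731) = 59.7951 dBi

59.7951 dBi


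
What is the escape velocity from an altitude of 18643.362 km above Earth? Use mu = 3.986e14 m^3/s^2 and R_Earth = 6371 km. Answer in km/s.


r = 6371.0 + 18643.362 = 25014.3620 km = 2.5014362e+07 m
v_esc = sqrt(2*mu/r) = sqrt(2*3.986e14 / 2.5014362e+07)
v_esc = 5645.3247 m/s = 5.6453 km/s

5.6453 km/s


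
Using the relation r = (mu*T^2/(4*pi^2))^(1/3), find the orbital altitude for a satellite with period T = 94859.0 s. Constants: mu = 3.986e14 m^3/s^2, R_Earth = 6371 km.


T = 94859.0 s
r = (mu*T^2/(4*pi^2))^(1/3) = (3.986e14 * 94859.0^2 / (4*pi^2))^(1/3)
r = 4.4955022e+07 m = 44955.0219 km
alt = r - R_E = 44955.0219 - 6371 = 38584.0219 km

38584.0219 km


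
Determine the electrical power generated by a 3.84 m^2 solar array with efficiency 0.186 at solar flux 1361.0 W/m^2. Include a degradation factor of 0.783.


P = area * eta * S * degradation
P = 3.84 * 0.186 * 1361.0 * 0.783
P = 761.1391 W

761.1391 W


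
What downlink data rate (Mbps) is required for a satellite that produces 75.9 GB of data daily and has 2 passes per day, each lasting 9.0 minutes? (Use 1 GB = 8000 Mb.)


total contact time = 2 * 9.0 * 60 = 1080.0000 s
data = 75.9 GB = 607200.0000 Mb
rate = 607200.0000 / 1080.0000 = 562.2222 Mbps

562.2222 Mbps


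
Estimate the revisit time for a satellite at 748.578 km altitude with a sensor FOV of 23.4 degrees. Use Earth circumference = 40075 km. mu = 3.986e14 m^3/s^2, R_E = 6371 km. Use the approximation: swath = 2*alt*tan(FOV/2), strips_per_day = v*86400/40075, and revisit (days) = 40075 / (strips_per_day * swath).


swath = 2*748.578*tan(0.2042035) = 310.0461 km
v = sqrt(mu/r) = 7482.4103 m/s = 7.4824 km/s
strips/day = v*86400/40075 = 7.4824*86400/40075 = 16.1318
coverage/day = strips * swath = 16.1318 * 310.0461 = 5001.5891 km
revisit = 40075 / 5001.5891 = 8.0125 days

8.0125 days


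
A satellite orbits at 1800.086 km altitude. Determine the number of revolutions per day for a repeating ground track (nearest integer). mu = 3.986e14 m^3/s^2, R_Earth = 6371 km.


r = 8.171086e+06 m
T = 2*pi*sqrt(r^3/mu) = 7350.7371 s = 122.5123 min
revs/day = 1440 / 122.5123 = 11.7539
Rounded: 12 revolutions per day

12 revolutions per day


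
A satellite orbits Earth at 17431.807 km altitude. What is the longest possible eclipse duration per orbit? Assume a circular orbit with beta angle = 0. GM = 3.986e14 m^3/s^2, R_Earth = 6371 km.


r = 23802.8070 km
T = 609.1191 min
Eclipse fraction = arcsin(R_E/r)/pi = arcsin(6371.0000/23802.8070)/pi
= arcsin(0.2676575)/pi = 0.08624957
Eclipse duration = 0.08624957 * 609.1191 = 52.5363 min

52.5363 minutes


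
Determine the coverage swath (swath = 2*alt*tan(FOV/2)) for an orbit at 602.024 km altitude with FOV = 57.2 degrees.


FOV = 57.2 deg = 0.9983283 rad
swath = 2 * alt * tan(FOV/2) = 2 * 602.024 * tan(0.4991642)
swath = 2 * 602.024 * 0.5452177
swath = 656.4683 km

656.4683 km


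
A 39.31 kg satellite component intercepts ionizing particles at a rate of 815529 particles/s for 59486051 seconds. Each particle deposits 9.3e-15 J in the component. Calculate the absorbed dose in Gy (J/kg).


Total energy deposited = rate * time * E_per
  = 815529 * 59486051 * 9.3e-15 = 0.4511672 J
Dose = E_total / mass = 0.4511672 / 39.31
Dose = 0.01147716 Gy

0.0115 Gy


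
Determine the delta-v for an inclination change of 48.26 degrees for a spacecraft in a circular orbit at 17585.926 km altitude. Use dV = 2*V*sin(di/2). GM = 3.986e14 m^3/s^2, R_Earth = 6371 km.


r = 23956.9260 km = 2.3956926e+07 m
V = sqrt(mu/r) = 4078.9943 m/s
di = 48.26 deg = 0.8422959 rad
dV = 2*V*sin(di/2) = 2*4078.9943*sin(0.4211479)
dV = 3335.0540 m/s = 3.3351 km/s

3.3351 km/s


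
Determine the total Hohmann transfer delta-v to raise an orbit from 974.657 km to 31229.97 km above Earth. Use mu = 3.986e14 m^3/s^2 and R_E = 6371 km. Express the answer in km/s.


r1 = 7345.6570 km = 7.345657e+06 m
r2 = 37600.9700 km = 3.760097e+07 m
dv1 = sqrt(mu/r1)*(sqrt(2*r2/(r1+r2)) - 1) = 2162.0184 m/s
dv2 = sqrt(mu/r2)*(1 - sqrt(2*r1/(r1+r2))) = 1394.4376 m/s
total dv = |dv1| + |dv2| = 2162.0184 + 1394.4376 = 3556.4560 m/s = 3.5565 km/s

3.5565 km/s


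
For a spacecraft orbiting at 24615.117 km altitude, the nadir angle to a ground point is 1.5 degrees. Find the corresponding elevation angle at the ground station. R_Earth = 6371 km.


r = R_E + alt = 30986.1170 km
Law of sines in the satellite / Earth-center / ground-point triangle:
  sin(nadir)/R_E = sin(90 + el)/r  =>  cos(el) = (r/R_E)*sin(nadir)
cos(el) = (30986.1170 / 6371.0000) * sin(1.5 deg) = 0.1273147
el = arccos(0.1273147) = 82.6856 deg
(Earth-central angle = 90 - nadir - el = 5.8144 deg)

82.6856 degrees


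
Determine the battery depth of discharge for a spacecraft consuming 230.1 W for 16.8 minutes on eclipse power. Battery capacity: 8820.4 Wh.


E_used = P * t / 60 = 230.1 * 16.8 / 60 = 64.4280 Wh
DOD = E_used / E_total * 100 = 64.4280 / 8820.4 * 100
DOD = 0.7304431 %

0.7304 %


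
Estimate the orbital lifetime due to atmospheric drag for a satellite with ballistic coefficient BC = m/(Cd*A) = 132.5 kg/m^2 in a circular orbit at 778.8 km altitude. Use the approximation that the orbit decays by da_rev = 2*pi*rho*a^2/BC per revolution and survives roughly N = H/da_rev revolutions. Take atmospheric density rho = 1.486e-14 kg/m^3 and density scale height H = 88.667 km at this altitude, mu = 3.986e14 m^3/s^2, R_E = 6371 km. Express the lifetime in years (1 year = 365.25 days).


a = R_E + alt = 7149.8000 km = 7.1498e+06 m
da_rev = 2*pi*rho*a^2/BC = 2*pi*1.486e-14*(7.1498e+06)^2/132.5 = 0.0360222293 m per revolution
N = H/da_rev = 88667.0000 m / 0.0360222293 m = 2.4614523e+06 revolutions
P = 2*pi*sqrt(a^3/mu) = 6016.6128 s
lifetime = N*P = 2.4614523e+06 * 6016.6128 = 1.4809605e+10 s = 171407.4709 days
years = 171407.4709 / 365.25 = 469.2881 years

469.2881 years


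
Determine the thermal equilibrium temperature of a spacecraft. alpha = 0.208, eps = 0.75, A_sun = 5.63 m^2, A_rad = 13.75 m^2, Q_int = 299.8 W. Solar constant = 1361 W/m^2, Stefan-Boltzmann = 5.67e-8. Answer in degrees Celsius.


Numerator = alpha*S*A_sun + Q_int = 0.208*1361*5.63 + 299.8 = 1893.5854 W
Denominator = eps*sigma*A_rad = 0.75*5.67e-8*13.75 = 5.8471875e-07 W/K^4
T^4 = 3.2384551e+09 K^4
T = 238.5528 K = -34.5972 C

-34.5972 degrees Celsius


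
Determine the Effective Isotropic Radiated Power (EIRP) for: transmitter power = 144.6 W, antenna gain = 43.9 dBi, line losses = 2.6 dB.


Pt = 144.6 W = 21.6017 dBW
EIRP = Pt_dBW + Gt - losses = 21.6017 + 43.9 - 2.6 = 62.9017 dBW

62.9017 dBW


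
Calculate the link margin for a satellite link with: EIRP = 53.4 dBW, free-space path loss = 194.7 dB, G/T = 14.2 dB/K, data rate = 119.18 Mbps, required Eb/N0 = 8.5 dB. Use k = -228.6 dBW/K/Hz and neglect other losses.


C/N0 = EIRP - FSPL + G/T - k = 53.4 - 194.7 + 14.2 - (-228.6)
C/N0 = 101.5000 dB-Hz
R_b = 119.18 Mbps = 1.1918e+08 bps -> 10*log10(R_b) = 80.7620 dB-Hz
Eb/N0 = C/N0 - 10*log10(R_b) = 101.5000 - 80.7620 = 20.7380 dB
Margin = Eb/N0 - Eb/N0_req = 20.7380 - 8.5 = 12.2380 dB (link closes)

12.2380 dB


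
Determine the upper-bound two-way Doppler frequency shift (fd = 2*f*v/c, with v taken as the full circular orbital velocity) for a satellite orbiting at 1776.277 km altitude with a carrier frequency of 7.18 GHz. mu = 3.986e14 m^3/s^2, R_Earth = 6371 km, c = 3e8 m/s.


r = 8.147277e+06 m
v = sqrt(mu/r) = 6994.5923 m/s (worst-case radial velocity)
f = 7.18 GHz = 7.18e+09 Hz
fd = 2*f*v/c = 2*7.18e+09*6994.5923/3.0e+08
fd = 334807.8186 Hz

334807.8186 Hz


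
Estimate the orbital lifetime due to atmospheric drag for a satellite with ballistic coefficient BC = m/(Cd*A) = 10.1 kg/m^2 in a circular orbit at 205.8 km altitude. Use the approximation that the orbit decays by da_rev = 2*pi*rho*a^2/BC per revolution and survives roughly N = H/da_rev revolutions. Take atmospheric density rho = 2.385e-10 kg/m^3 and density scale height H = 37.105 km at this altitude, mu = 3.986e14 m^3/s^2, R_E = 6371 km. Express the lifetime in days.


a = R_E + alt = 6576.8000 km = 6.5768e+06 m
da_rev = 2*pi*rho*a^2/BC = 2*pi*2.385e-10*(6.5768e+06)^2/10.1 = 6417.651775 m per revolution
N = H/da_rev = 37105.0000 m / 6417.651775 m = 5.7817 revolutions
P = 2*pi*sqrt(a^3/mu) = 5308.0276 s
lifetime = N*P = 5.7817 * 5308.0276 = 30689.4752 s = 0.3552023 days

0.3552 days


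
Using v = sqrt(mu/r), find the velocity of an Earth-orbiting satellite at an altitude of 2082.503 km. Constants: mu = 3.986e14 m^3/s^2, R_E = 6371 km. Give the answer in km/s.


r = R_E + alt = 6371.0 + 2082.503 = 8453.5030 km = 8.453503e+06 m
v = sqrt(mu/r) = sqrt(3.986e14 / 8.453503e+06) = 6866.7351 m/s = 6.8667 km/s

6.8667 km/s


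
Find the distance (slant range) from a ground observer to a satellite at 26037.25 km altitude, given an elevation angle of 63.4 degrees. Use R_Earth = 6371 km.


h = 26037.25 km, el = 63.4 deg
d = -R_E*sin(el) + sqrt((R_E*sin(el))^2 + 2*R_E*h + h^2)
d = -6371.0000*sin(1.1065) + sqrt((6371.0000*0.8941542)^2 + 2*6371.0000*26037.25 + 26037.25^2)
d = 26585.7987 km

26585.7987 km


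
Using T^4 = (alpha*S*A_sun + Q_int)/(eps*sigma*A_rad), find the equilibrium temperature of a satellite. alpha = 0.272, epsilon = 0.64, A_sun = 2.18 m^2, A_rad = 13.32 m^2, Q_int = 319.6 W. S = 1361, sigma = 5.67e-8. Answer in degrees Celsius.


Numerator = alpha*S*A_sun + Q_int = 0.272*1361*2.18 + 319.6 = 1126.6186 W
Denominator = eps*sigma*A_rad = 0.64*5.67e-8*13.32 = 4.8335616e-07 W/K^4
T^4 = 2.3308249e+09 K^4
T = 219.7240 K = -53.4260 C

-53.4260 degrees Celsius


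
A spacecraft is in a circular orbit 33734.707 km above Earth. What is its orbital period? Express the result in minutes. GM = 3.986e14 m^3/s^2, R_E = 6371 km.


r = 40105.7070 km = 4.0105707e+07 m
T = 2*pi*sqrt(r^3/mu) = 2*pi*sqrt(6.4508736e+22 / 3.986e14)
T = 79931.9644 s = 1332.1994 min

1332.1994 minutes


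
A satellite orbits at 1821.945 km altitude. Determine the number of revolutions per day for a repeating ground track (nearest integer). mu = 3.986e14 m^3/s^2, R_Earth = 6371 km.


r = 8.192945e+06 m
T = 2*pi*sqrt(r^3/mu) = 7380.2535 s = 123.0042 min
revs/day = 1440 / 123.0042 = 11.7069
Rounded: 12 revolutions per day

12 revolutions per day


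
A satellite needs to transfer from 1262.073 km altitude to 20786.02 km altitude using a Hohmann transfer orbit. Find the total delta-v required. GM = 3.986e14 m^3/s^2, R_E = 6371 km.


r1 = 7633.0730 km = 7.633073e+06 m
r2 = 27157.0200 km = 2.715702e+07 m
dv1 = sqrt(mu/r1)*(sqrt(2*r2/(r1+r2)) - 1) = 1802.8078 m/s
dv2 = sqrt(mu/r2)*(1 - sqrt(2*r1/(r1+r2))) = 1293.2947 m/s
total dv = |dv1| + |dv2| = 1802.8078 + 1293.2947 = 3096.1024 m/s = 3.0961 km/s

3.0961 km/s


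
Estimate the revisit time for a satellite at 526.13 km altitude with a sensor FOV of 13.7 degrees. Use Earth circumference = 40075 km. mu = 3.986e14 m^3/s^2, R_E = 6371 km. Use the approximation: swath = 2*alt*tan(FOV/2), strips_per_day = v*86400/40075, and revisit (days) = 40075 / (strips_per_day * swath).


swath = 2*526.13*tan(0.1195551) = 126.4058 km
v = sqrt(mu/r) = 7602.1151 m/s = 7.6021 km/s
strips/day = v*86400/40075 = 7.6021*86400/40075 = 16.3898
coverage/day = strips * swath = 16.3898 * 126.4058 = 2071.7711 km
revisit = 40075 / 2071.7711 = 19.3434 days

19.3434 days


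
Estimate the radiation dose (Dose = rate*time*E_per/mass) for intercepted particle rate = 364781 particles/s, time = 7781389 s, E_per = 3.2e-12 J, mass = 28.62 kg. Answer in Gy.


Total energy deposited = rate * time * E_per
  = 364781 * 7781389 * 3.2e-12 = 9.0832 J
Dose = E_total / mass = 9.0832 / 28.62
Dose = 0.3173728 Gy

0.3174 Gy


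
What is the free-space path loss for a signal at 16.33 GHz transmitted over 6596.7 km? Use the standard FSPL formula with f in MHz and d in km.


f = 16.33 GHz = 16330.0000 MHz
d = 6596.7 km
FSPL = 32.44 + 20*log10(16330.0000) + 20*log10(6596.7)
FSPL = 32.44 + 84.2597 + 76.3865
FSPL = 193.0863 dB

193.0863 dB


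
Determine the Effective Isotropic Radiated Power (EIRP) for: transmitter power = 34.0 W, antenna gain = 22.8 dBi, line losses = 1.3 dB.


Pt = 34.0 W = 15.3148 dBW
EIRP = Pt_dBW + Gt - losses = 15.3148 + 22.8 - 1.3 = 36.8148 dBW

36.8148 dBW


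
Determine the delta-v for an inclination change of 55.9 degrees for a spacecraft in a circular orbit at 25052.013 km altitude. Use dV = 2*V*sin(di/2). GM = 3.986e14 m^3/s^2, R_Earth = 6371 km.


r = 31423.0130 km = 3.1423013e+07 m
V = sqrt(mu/r) = 3561.5967 m/s
di = 55.9 deg = 0.9756391 rad
dV = 2*V*sin(di/2) = 2*3561.5967*sin(0.4878195)
dV = 3338.6469 m/s = 3.3386 km/s

3.3386 km/s


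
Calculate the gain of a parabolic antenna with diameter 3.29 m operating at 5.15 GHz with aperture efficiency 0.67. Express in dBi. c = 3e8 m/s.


lambda = c/f = 3e8 / 5.15e+09 = 0.05825243 m
G = eta*(pi*D/lambda)^2 = 0.67*(pi*3.29/0.05825243)^2
G = 21092.9971 (linear)
G = 10*log10(21092.9971) = 43.2414 dBi

43.2414 dBi


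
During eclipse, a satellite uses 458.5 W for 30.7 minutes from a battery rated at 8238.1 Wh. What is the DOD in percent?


E_used = P * t / 60 = 458.5 * 30.7 / 60 = 234.5992 Wh
DOD = E_used / E_total * 100 = 234.5992 / 8238.1 * 100
DOD = 2.8477 %

2.8477 %


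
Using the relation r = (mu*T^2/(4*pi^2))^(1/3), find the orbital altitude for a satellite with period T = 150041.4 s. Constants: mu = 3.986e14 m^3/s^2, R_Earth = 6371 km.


T = 150041.4 s
r = (mu*T^2/(4*pi^2))^(1/3) = (3.986e14 * 150041.4^2 / (4*pi^2))^(1/3)
r = 6.1028579e+07 m = 61028.5790 km
alt = r - R_E = 61028.5790 - 6371 = 54657.5790 km

54657.5790 km


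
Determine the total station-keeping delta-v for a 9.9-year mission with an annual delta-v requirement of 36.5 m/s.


dV = rate * years = 36.5 * 9.9
dV = 361.3500 m/s

361.3500 m/s


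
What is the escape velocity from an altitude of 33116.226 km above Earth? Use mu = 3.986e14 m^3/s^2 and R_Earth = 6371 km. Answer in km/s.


r = 6371.0 + 33116.226 = 39487.2260 km = 3.9487226e+07 m
v_esc = sqrt(2*mu/r) = sqrt(2*3.986e14 / 3.9487226e+07)
v_esc = 4493.1957 m/s = 4.4932 km/s

4.4932 km/s


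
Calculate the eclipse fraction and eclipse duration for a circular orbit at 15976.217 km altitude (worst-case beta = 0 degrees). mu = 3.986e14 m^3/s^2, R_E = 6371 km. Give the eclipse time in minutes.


r = 22347.2170 km
T = 554.1089 min
Eclipse fraction = arcsin(R_E/r)/pi = arcsin(6371.0000/22347.2170)/pi
= arcsin(0.2850914)/pi = 0.09202397
Eclipse duration = 0.09202397 * 554.1089 = 50.9913 min

50.9913 minutes


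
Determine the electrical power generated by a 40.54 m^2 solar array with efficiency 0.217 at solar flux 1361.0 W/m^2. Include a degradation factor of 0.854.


P = area * eta * S * degradation
P = 40.54 * 0.217 * 1361.0 * 0.854
P = 10224.9095 W

10224.9095 W


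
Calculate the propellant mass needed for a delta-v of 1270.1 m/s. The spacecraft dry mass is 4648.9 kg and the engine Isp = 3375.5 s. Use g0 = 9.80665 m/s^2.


ve = Isp * g0 = 3375.5 * 9.80665 = 33102.347075 m/s
mass ratio = exp(dv/ve) = exp(1270.1/33102.347075) = 1.03911447
m_prop = m_dry * (mr - 1) = 4648.9 * (1.03911447 - 1)
m_prop = 181.8393 kg

181.8393 kg


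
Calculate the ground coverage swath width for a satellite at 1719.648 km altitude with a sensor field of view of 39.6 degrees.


FOV = 39.6 deg = 0.6911504 rad
swath = 2 * alt * tan(FOV/2) = 2 * 1719.648 * tan(0.3455752)
swath = 2 * 1719.648 * 0.3600222
swath = 1238.2228 km

1238.2228 km


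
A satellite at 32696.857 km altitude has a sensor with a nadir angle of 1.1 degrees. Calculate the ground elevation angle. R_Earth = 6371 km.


r = R_E + alt = 39067.8570 km
Law of sines in the satellite / Earth-center / ground-point triangle:
  sin(nadir)/R_E = sin(90 + el)/r  =>  cos(el) = (r/R_E)*sin(nadir)
cos(el) = (39067.8570 / 6371.0000) * sin(1.1 deg) = 0.1177214
el = arccos(0.1177214) = 83.2394 deg
(Earth-central angle = 90 - nadir - el = 5.6606 deg)

83.2394 degrees


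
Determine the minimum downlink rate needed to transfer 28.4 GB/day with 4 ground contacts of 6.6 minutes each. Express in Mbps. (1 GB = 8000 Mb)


total contact time = 4 * 6.6 * 60 = 1584.0000 s
data = 28.4 GB = 227200.0000 Mb
rate = 227200.0000 / 1584.0000 = 143.4343 Mbps

143.4343 Mbps


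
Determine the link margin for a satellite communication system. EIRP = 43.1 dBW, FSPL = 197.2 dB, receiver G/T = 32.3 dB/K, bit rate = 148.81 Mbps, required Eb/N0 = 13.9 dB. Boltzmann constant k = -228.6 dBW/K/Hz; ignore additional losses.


C/N0 = EIRP - FSPL + G/T - k = 43.1 - 197.2 + 32.3 - (-228.6)
C/N0 = 106.8000 dB-Hz
R_b = 148.81 Mbps = 1.4881e+08 bps -> 10*log10(R_b) = 81.7263 dB-Hz
Eb/N0 = C/N0 - 10*log10(R_b) = 106.8000 - 81.7263 = 25.0737 dB
Margin = Eb/N0 - Eb/N0_req = 25.0737 - 13.9 = 11.1737 dB (link closes)

11.1737 dB


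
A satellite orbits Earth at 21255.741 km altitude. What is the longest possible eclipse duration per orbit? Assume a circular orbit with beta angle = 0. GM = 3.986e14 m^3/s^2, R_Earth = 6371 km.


r = 27626.7410 km
T = 761.6483 min
Eclipse fraction = arcsin(R_E/r)/pi = arcsin(6371.0000/27626.7410)/pi
= arcsin(0.2306099)/pi = 0.07407212
Eclipse duration = 0.07407212 * 761.6483 = 56.4169 min

56.4169 minutes


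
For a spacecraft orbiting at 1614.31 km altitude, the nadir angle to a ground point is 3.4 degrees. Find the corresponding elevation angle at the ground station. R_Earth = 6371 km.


r = R_E + alt = 7985.3100 km
Law of sines in the satellite / Earth-center / ground-point triangle:
  sin(nadir)/R_E = sin(90 + el)/r  =>  cos(el) = (r/R_E)*sin(nadir)
cos(el) = (7985.3100 / 6371.0000) * sin(3.4 deg) = 0.07433366
el = arccos(0.07433366) = 85.7371 deg
(Earth-central angle = 90 - nadir - el = 0.8629372 deg)

85.7371 degrees
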